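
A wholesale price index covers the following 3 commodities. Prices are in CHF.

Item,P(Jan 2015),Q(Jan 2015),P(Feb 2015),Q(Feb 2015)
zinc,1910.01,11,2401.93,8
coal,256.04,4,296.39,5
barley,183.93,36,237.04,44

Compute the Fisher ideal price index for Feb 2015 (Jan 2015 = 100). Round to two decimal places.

Laspeyres component (base-period weights):
ΣP(Feb 2015)Q(Jan 2015) = 2401.93×11 + 296.39×4 + 237.04×36 = 26421.23 + 1185.56 + 8533.44 = 36140.23
ΣP(Jan 2015)Q(Jan 2015) = 1910.01×11 + 256.04×4 + 183.93×36 = 21010.11 + 1024.16 + 6621.48 = 28655.75
L = 36140.23 / 28655.75 × 100 = 126.1186
Paasche component (current-period weights):
ΣP(Feb 2015)Q(Feb 2015) = 2401.93×8 + 296.39×5 + 237.04×44 = 19215.44 + 1481.95 + 10429.76 = 31127.15
ΣP(Jan 2015)Q(Feb 2015) = 1910.01×8 + 256.04×5 + 183.93×44 = 15280.08 + 1280.2 + 8092.92 = 24653.2
P = 31127.15 / 24653.2 × 100 = 126.2601
Fisher = √(L × P) = √(126.1186 × 126.2601) = 126.1893

126.19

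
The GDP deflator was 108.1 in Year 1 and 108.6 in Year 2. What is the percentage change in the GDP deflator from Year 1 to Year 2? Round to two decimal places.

0.46%

Change = (108.6 − 108.1) / 108.1 × 100
       = 0.5 / 108.1 × 100 = 0.4625%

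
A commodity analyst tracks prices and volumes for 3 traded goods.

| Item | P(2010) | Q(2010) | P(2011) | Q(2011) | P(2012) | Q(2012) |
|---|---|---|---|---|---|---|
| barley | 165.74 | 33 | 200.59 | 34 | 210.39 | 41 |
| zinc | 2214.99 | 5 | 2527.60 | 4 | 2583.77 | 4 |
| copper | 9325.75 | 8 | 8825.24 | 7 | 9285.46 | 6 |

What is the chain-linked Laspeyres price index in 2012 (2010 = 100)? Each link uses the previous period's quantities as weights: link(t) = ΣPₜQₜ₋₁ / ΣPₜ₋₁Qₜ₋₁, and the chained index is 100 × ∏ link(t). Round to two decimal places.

Link 2010→2011:
ΣP(2011)Q(2010) = 200.59×33 + 2527.60×5 + 8825.24×8 = 6619.47 + 12638 + 70601.92 = 89859.39
ΣP(2010)Q(2010) = 165.74×33 + 2214.99×5 + 9325.75×8 = 5469.42 + 11074.95 + 74606 = 91150.37
link = 89859.39/91150.37 = 0.985837
Link 2011→2012:
ΣP(2012)Q(2011) = 210.39×34 + 2583.77×4 + 9285.46×7 = 7153.26 + 10335.08 + 64998.22 = 82486.56
ΣP(2011)Q(2011) = 200.59×34 + 2527.60×4 + 8825.24×7 = 6820.06 + 10110.4 + 61776.68 = 78707.14
link = 82486.56/78707.14 = 1.048019
Chained index = 100 × 0.985837 × 1.048019 = 103.3175

103.32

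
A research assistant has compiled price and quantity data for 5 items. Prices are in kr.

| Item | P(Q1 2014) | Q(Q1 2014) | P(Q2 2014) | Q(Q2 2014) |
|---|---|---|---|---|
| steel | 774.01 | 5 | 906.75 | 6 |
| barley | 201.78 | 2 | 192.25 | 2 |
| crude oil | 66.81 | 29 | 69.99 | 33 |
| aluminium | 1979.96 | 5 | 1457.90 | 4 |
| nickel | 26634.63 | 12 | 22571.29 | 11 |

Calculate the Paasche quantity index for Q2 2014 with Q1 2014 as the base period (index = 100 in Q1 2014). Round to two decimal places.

Paasche quantity index uses current-period prices as weights.
ΣP(Q2 2014)·Q(Q2 2014) = 906.75×6 + 192.25×2 + 69.99×33 + 1457.90×4 + 22571.29×11 = 5440.5 + 384.5 + 2309.67 + 5831.6 + 248284.19 = 262250.46
ΣP(Q2 2014)·Q(Q1 2014) = 906.75×5 + 192.25×2 + 69.99×29 + 1457.90×5 + 22571.29×12 = 4533.75 + 384.5 + 2029.71 + 7289.5 + 270855.48 = 285092.94
Index = 262250.46 / 285092.94 × 100 = 91.9877

91.99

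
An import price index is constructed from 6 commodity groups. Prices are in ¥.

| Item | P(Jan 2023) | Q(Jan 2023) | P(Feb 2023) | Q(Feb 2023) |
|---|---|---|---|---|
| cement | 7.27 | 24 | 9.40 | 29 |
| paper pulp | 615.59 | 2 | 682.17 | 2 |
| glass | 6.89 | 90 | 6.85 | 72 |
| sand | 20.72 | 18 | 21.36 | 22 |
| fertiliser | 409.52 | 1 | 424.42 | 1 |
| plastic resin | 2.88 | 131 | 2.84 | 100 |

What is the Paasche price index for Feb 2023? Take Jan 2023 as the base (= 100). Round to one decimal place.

Paasche price index uses current-period quantities as weights.
ΣP(Feb 2023)·Q(Feb 2023) = 9.40×29 + 682.17×2 + 6.85×72 + 21.36×22 + 424.42×1 + 2.84×100 = 272.6 + 1364.34 + 493.2 + 469.92 + 424.42 + 284 = 3308.48
ΣP(Jan 2023)·Q(Feb 2023) = 7.27×29 + 615.59×2 + 6.89×72 + 20.72×22 + 409.52×1 + 2.88×100 = 210.83 + 1231.18 + 496.08 + 455.84 + 409.52 + 288 = 3091.45
Index = 3308.48 / 3091.45 × 100 = 107.0203

107.0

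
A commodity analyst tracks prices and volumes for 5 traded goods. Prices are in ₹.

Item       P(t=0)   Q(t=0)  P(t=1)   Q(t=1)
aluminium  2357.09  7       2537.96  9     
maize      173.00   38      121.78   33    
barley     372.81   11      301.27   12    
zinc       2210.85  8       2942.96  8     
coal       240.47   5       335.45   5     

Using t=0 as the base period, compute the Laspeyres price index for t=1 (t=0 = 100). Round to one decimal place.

110.6

Laspeyres price index uses base-period quantities as weights.
ΣP(t=1)·Q(t=0) = 2537.96×7 + 121.78×38 + 301.27×11 + 2942.96×8 + 335.45×5 = 17765.72 + 4627.64 + 3313.97 + 23543.68 + 1677.25 = 50928.26
ΣP(t=0)·Q(t=0) = 2357.09×7 + 173.00×38 + 372.81×11 + 2210.85×8 + 240.47×5 = 16499.63 + 6574 + 4100.91 + 17686.8 + 1202.35 = 46063.69
Index = 50928.26 / 46063.69 × 100 = 110.5605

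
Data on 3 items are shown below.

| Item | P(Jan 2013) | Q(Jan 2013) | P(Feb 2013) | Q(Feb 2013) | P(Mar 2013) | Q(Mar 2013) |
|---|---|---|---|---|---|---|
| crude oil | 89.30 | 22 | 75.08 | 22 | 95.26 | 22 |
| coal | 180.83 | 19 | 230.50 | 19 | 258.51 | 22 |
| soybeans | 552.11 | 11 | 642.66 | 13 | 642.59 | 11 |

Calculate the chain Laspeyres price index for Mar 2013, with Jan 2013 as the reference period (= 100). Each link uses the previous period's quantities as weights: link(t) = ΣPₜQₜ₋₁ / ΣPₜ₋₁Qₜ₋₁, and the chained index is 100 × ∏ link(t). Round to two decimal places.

Link Jan 2013→Feb 2013:
ΣP(Feb 2013)Q(Jan 2013) = 75.08×22 + 230.50×19 + 642.66×11 = 1651.76 + 4379.5 + 7069.26 = 13100.52
ΣP(Jan 2013)Q(Jan 2013) = 89.30×22 + 180.83×19 + 552.11×11 = 1964.6 + 3435.77 + 6073.21 = 11473.58
link = 13100.52/11473.58 = 1.141799
Link Feb 2013→Mar 2013:
ΣP(Mar 2013)Q(Feb 2013) = 95.26×22 + 258.51×19 + 642.59×13 = 2095.72 + 4911.69 + 8353.67 = 15361.08
ΣP(Feb 2013)Q(Feb 2013) = 75.08×22 + 230.50×19 + 642.66×13 = 1651.76 + 4379.5 + 8354.58 = 14385.84
link = 15361.08/14385.84 = 1.067792
Chained index = 100 × 1.141799 × 1.067792 = 121.9203

121.92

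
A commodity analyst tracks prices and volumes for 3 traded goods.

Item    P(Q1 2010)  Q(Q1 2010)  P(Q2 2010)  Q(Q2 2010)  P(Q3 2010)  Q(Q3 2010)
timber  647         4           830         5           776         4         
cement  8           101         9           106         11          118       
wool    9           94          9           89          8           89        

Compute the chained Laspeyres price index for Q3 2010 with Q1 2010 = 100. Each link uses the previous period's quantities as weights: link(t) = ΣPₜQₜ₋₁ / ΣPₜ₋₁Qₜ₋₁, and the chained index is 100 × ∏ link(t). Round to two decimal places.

116.66

Link Q1 2010→Q2 2010:
ΣP(Q2 2010)Q(Q1 2010) = 830×4 + 9×101 + 9×94 = 3320 + 909 + 846 = 5075
ΣP(Q1 2010)Q(Q1 2010) = 647×4 + 8×101 + 9×94 = 2588 + 808 + 846 = 4242
link = 5075/4242 = 1.196370
Link Q2 2010→Q3 2010:
ΣP(Q3 2010)Q(Q2 2010) = 776×5 + 11×106 + 8×89 = 3880 + 1166 + 712 = 5758
ΣP(Q2 2010)Q(Q2 2010) = 830×5 + 9×106 + 9×89 = 4150 + 954 + 801 = 5905
link = 5758/5905 = 0.975106
Chained index = 100 × 1.196370 × 0.975106 = 116.6587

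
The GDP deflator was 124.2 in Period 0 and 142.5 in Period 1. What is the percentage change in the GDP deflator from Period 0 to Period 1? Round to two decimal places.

14.73%

Change = (142.5 − 124.2) / 124.2 × 100
       = 18.3 / 124.2 × 100 = 14.7343%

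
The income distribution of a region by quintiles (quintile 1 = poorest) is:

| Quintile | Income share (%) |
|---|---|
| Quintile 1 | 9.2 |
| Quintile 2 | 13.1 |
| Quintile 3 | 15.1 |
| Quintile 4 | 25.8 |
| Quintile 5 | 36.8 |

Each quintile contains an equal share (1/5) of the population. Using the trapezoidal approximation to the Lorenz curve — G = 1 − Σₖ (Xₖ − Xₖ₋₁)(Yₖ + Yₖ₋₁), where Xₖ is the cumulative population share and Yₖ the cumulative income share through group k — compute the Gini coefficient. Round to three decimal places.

0.272

Cumulative income shares Yₖ: 0.0920, 0.2230, 0.3740, 0.6320, 1.0000
Σ (Xₖ−Xₖ₋₁)(Yₖ+Yₖ₋₁) = (1/5)(0.0920+0.0000) + (1/5)(0.2230+0.0920) + (1/5)(0.3740+0.2230) + (1/5)(0.6320+0.3740) + (1/5)(1.0000+0.6320)
  = 0.0184 + 0.0630 + 0.1194 + 0.2012 + 0.3264 = 0.7284
G = 1 − 0.7284 = 0.2716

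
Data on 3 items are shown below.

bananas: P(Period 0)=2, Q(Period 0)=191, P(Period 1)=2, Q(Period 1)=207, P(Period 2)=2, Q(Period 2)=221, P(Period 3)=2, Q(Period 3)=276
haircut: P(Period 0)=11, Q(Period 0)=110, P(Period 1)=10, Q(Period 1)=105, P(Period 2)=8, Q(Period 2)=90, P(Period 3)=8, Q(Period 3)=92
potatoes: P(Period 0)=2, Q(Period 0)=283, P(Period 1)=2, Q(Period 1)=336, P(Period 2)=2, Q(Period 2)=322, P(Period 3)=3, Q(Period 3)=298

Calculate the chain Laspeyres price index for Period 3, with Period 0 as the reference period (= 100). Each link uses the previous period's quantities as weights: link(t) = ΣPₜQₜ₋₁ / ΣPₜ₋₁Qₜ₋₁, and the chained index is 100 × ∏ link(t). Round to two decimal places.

Link Period 0→Period 1:
ΣP(Period 1)Q(Period 0) = 2×191 + 10×110 + 2×283 = 382 + 1100 + 566 = 2048
ΣP(Period 0)Q(Period 0) = 2×191 + 11×110 + 2×283 = 382 + 1210 + 566 = 2158
link = 2048/2158 = 0.949027
Link Period 1→Period 2:
ΣP(Period 2)Q(Period 1) = 2×207 + 8×105 + 2×336 = 414 + 840 + 672 = 1926
ΣP(Period 1)Q(Period 1) = 2×207 + 10×105 + 2×336 = 414 + 1050 + 672 = 2136
link = 1926/2136 = 0.901685
Link Period 2→Period 3:
ΣP(Period 3)Q(Period 2) = 2×221 + 8×90 + 3×322 = 442 + 720 + 966 = 2128
ΣP(Period 2)Q(Period 2) = 2×221 + 8×90 + 2×322 = 442 + 720 + 644 = 1806
link = 2128/1806 = 1.178295
Chained index = 100 × 0.949027 × 0.901685 × 1.178295 = 100.8295

100.83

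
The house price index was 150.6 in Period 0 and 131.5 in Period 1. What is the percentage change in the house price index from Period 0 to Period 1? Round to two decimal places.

-12.68%

Change = (131.5 − 150.6) / 150.6 × 100
       = -19.1 / 150.6 × 100 = -12.6826%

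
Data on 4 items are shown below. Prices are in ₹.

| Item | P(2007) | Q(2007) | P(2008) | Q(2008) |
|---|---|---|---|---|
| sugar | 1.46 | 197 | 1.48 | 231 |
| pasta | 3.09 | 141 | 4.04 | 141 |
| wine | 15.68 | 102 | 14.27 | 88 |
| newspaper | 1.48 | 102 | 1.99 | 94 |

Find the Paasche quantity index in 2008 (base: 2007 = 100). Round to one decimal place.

93.4

Paasche quantity index uses current-period prices as weights.
ΣP(2008)·Q(2008) = 1.48×231 + 4.04×141 + 14.27×88 + 1.99×94 = 341.88 + 569.64 + 1255.76 + 187.06 = 2354.34
ΣP(2008)·Q(2007) = 1.48×197 + 4.04×141 + 14.27×102 + 1.99×102 = 291.56 + 569.64 + 1455.54 + 202.98 = 2519.72
Index = 2354.34 / 2519.72 × 100 = 93.4366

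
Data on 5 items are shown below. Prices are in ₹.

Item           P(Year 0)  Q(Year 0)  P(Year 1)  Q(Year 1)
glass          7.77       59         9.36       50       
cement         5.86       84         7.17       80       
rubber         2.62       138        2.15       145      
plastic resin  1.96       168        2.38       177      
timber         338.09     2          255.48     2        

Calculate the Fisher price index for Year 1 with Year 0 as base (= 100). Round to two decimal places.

Laspeyres component (base-period weights):
ΣP(Year 1)Q(Year 0) = 9.36×59 + 7.17×84 + 2.15×138 + 2.38×168 + 255.48×2 = 552.24 + 602.28 + 296.7 + 399.84 + 510.96 = 2362.02
ΣP(Year 0)Q(Year 0) = 7.77×59 + 5.86×84 + 2.62×138 + 1.96×168 + 338.09×2 = 458.43 + 492.24 + 361.56 + 329.28 + 676.18 = 2317.69
L = 2362.02 / 2317.69 × 100 = 101.9127
Paasche component (current-period weights):
ΣP(Year 1)Q(Year 1) = 9.36×50 + 7.17×80 + 2.15×145 + 2.38×177 + 255.48×2 = 468 + 573.6 + 311.75 + 421.26 + 510.96 = 2285.57
ΣP(Year 0)Q(Year 1) = 7.77×50 + 5.86×80 + 2.62×145 + 1.96×177 + 338.09×2 = 388.5 + 468.8 + 379.9 + 346.92 + 676.18 = 2260.3
P = 2285.57 / 2260.3 × 100 = 101.1180
Fisher = √(L × P) = √(101.9127 × 101.1180) = 101.5146

101.51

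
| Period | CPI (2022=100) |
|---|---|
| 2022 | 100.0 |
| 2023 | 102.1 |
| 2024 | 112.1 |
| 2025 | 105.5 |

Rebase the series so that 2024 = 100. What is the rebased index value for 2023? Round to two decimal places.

91.08

Rebased(2023) = 102.1 / 112.1 × 100 = 91.0794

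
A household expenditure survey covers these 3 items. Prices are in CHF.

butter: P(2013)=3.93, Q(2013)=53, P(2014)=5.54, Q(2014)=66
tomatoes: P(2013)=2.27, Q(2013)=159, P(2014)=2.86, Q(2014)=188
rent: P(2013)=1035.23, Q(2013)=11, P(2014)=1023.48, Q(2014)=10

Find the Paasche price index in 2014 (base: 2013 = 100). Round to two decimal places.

Paasche price index uses current-period quantities as weights.
ΣP(2014)·Q(2014) = 5.54×66 + 2.86×188 + 1023.48×10 = 365.64 + 537.68 + 10234.8 = 11138.12
ΣP(2013)·Q(2014) = 3.93×66 + 2.27×188 + 1035.23×10 = 259.38 + 426.76 + 10352.3 = 11038.44
Index = 11138.12 / 11038.44 × 100 = 100.9030

100.90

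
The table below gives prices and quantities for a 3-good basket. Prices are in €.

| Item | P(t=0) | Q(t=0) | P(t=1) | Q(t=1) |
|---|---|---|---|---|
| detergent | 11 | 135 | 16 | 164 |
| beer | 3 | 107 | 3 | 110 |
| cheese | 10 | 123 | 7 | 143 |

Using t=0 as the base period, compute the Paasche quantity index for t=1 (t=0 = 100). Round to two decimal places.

118.34

Paasche quantity index uses current-period prices as weights.
ΣP(t=1)·Q(t=1) = 16×164 + 3×110 + 7×143 = 2624 + 330 + 1001 = 3955
ΣP(t=1)·Q(t=0) = 16×135 + 3×107 + 7×123 = 2160 + 321 + 861 = 3342
Index = 3955 / 3342 × 100 = 118.3423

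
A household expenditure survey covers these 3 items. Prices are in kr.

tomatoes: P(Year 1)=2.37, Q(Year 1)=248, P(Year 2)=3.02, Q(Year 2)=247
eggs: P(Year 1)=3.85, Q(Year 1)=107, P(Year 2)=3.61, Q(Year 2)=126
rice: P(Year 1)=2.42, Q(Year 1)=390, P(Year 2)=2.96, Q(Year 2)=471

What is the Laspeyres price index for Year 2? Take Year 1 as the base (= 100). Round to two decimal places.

117.81

Laspeyres price index uses base-period quantities as weights.
ΣP(Year 2)·Q(Year 1) = 3.02×248 + 3.61×107 + 2.96×390 = 748.96 + 386.27 + 1154.4 = 2289.63
ΣP(Year 1)·Q(Year 1) = 2.37×248 + 3.85×107 + 2.42×390 = 587.76 + 411.95 + 943.8 = 1943.51
Index = 2289.63 / 1943.51 × 100 = 117.8090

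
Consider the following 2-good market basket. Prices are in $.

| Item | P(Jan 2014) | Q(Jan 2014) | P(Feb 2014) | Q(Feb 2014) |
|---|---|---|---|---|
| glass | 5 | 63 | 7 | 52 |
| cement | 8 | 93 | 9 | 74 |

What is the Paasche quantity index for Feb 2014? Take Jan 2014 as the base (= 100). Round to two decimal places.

80.59

Paasche quantity index uses current-period prices as weights.
ΣP(Feb 2014)·Q(Feb 2014) = 7×52 + 9×74 = 364 + 666 = 1030
ΣP(Feb 2014)·Q(Jan 2014) = 7×63 + 9×93 = 441 + 837 = 1278
Index = 1030 / 1278 × 100 = 80.5947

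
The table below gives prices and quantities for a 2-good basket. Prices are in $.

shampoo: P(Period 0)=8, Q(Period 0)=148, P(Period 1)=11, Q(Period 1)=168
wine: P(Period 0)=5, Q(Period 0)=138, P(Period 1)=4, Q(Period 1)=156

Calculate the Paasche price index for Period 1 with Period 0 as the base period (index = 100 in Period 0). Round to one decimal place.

116.4

Paasche price index uses current-period quantities as weights.
ΣP(Period 1)·Q(Period 1) = 11×168 + 4×156 = 1848 + 624 = 2472
ΣP(Period 0)·Q(Period 1) = 8×168 + 5×156 = 1344 + 780 = 2124
Index = 2472 / 2124 × 100 = 116.3842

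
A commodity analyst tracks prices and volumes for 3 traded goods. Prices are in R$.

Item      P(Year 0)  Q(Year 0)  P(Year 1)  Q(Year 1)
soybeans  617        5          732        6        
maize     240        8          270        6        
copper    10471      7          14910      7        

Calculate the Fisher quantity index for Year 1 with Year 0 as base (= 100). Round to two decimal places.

Laspeyres component (base-period weights):
ΣP(Year 0)Q(Year 1) = 617×6 + 240×6 + 10471×7 = 3702 + 1440 + 73297 = 78439
ΣP(Year 0)Q(Year 0) = 617×5 + 240×8 + 10471×7 = 3085 + 1920 + 73297 = 78302
L = 78439 / 78302 × 100 = 100.1750
Paasche component (current-period weights):
ΣP(Year 1)Q(Year 1) = 732×6 + 270×6 + 14910×7 = 4392 + 1620 + 104370 = 110382
ΣP(Year 1)Q(Year 0) = 732×5 + 270×8 + 14910×7 = 3660 + 2160 + 104370 = 110190
P = 110382 / 110190 × 100 = 100.1742
Fisher = √(L × P) = √(100.1750 × 100.1742) = 100.1746

100.17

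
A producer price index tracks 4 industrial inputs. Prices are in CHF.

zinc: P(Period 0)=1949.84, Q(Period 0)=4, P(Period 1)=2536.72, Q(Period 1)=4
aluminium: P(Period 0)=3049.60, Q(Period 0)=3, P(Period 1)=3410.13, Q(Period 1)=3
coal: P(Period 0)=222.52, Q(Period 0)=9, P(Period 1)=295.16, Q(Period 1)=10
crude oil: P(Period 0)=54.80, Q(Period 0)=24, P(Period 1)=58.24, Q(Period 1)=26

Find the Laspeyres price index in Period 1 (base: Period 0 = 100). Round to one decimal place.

120.6

Laspeyres price index uses base-period quantities as weights.
ΣP(Period 1)·Q(Period 0) = 2536.72×4 + 3410.13×3 + 295.16×9 + 58.24×24 = 10146.88 + 10230.39 + 2656.44 + 1397.76 = 24431.47
ΣP(Period 0)·Q(Period 0) = 1949.84×4 + 3049.60×3 + 222.52×9 + 54.80×24 = 7799.36 + 9148.8 + 2002.68 + 1315.2 = 20266.04
Index = 24431.47 / 20266.04 × 100 = 120.5537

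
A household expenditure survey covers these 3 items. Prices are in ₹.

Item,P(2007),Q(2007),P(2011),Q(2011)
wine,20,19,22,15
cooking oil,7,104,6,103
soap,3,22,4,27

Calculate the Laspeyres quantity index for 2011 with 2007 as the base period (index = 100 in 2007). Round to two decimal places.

93.87

Laspeyres quantity index uses base-period prices as weights.
ΣP(2007)·Q(2011) = 20×15 + 7×103 + 3×27 = 300 + 721 + 81 = 1102
ΣP(2007)·Q(2007) = 20×19 + 7×104 + 3×22 = 380 + 728 + 66 = 1174
Index = 1102 / 1174 × 100 = 93.8671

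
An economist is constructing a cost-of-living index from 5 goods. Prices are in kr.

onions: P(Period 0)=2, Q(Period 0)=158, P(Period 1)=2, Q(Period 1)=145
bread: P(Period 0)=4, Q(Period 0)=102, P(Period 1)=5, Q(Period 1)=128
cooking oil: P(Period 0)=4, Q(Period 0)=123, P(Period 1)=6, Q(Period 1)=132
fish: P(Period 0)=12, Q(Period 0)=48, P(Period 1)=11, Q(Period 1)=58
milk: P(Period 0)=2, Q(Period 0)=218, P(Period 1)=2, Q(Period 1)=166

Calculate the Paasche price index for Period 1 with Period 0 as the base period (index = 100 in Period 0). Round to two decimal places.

Paasche price index uses current-period quantities as weights.
ΣP(Period 1)·Q(Period 1) = 2×145 + 5×128 + 6×132 + 11×58 + 2×166 = 290 + 640 + 792 + 638 + 332 = 2692
ΣP(Period 0)·Q(Period 1) = 2×145 + 4×128 + 4×132 + 12×58 + 2×166 = 290 + 512 + 528 + 696 + 332 = 2358
Index = 2692 / 2358 × 100 = 114.1645

114.16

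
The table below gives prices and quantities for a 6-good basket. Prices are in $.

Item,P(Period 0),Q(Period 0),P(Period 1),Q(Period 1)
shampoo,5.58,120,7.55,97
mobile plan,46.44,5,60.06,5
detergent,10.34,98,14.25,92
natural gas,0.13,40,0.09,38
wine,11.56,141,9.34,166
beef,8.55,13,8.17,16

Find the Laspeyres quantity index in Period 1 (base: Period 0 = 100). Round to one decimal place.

Laspeyres quantity index uses base-period prices as weights.
ΣP(Period 0)·Q(Period 1) = 5.58×97 + 46.44×5 + 10.34×92 + 0.13×38 + 11.56×166 + 8.55×16 = 541.26 + 232.2 + 951.28 + 4.94 + 1918.96 + 136.8 = 3785.44
ΣP(Period 0)·Q(Period 0) = 5.58×120 + 46.44×5 + 10.34×98 + 0.13×40 + 11.56×141 + 8.55×13 = 669.6 + 232.2 + 1013.32 + 5.2 + 1629.96 + 111.15 = 3661.43
Index = 3785.44 / 3661.43 × 100 = 103.3869

103.4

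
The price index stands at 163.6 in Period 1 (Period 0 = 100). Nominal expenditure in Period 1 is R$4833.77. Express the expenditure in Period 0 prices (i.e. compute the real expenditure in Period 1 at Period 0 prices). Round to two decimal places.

2954.63

Real = Nominal ÷ (Index/100) = 4833.77 ÷ (163.6/100)
     = 4833.77 ÷ 1.636 = 2954.6271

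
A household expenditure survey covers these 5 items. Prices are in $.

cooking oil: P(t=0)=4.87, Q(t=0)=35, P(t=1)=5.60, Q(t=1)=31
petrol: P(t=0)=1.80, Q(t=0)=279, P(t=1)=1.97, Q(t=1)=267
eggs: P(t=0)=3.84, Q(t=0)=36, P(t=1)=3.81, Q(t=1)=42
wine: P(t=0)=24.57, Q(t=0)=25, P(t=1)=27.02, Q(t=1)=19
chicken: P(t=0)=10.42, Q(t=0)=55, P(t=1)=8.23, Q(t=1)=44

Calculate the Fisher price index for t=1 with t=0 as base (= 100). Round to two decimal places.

Laspeyres component (base-period weights):
ΣP(t=1)Q(t=0) = 5.60×35 + 1.97×279 + 3.81×36 + 27.02×25 + 8.23×55 = 196 + 549.63 + 137.16 + 675.5 + 452.65 = 2010.94
ΣP(t=0)Q(t=0) = 4.87×35 + 1.80×279 + 3.84×36 + 24.57×25 + 10.42×55 = 170.45 + 502.2 + 138.24 + 614.25 + 573.1 = 1998.24
L = 2010.94 / 1998.24 × 100 = 100.6356
Paasche component (current-period weights):
ΣP(t=1)Q(t=1) = 5.60×31 + 1.97×267 + 3.81×42 + 27.02×19 + 8.23×44 = 173.6 + 525.99 + 160.02 + 513.38 + 362.12 = 1735.11
ΣP(t=0)Q(t=1) = 4.87×31 + 1.80×267 + 3.84×42 + 24.57×19 + 10.42×44 = 150.97 + 480.6 + 161.28 + 466.83 + 458.48 = 1718.16
P = 1735.11 / 1718.16 × 100 = 100.9865
Fisher = √(L × P) = √(100.6356 × 100.9865) = 100.8109

100.81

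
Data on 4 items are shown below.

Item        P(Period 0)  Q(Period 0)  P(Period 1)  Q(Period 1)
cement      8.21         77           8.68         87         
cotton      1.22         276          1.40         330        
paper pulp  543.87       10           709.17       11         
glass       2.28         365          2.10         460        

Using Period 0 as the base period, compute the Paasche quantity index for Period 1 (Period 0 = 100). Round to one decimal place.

Paasche quantity index uses current-period prices as weights.
ΣP(Period 1)·Q(Period 1) = 8.68×87 + 1.40×330 + 709.17×11 + 2.10×460 = 755.16 + 462 + 7800.87 + 966 = 9984.03
ΣP(Period 1)·Q(Period 0) = 8.68×77 + 1.40×276 + 709.17×10 + 2.10×365 = 668.36 + 386.4 + 7091.7 + 766.5 = 8912.96
Index = 9984.03 / 8912.96 × 100 = 112.0170

112.0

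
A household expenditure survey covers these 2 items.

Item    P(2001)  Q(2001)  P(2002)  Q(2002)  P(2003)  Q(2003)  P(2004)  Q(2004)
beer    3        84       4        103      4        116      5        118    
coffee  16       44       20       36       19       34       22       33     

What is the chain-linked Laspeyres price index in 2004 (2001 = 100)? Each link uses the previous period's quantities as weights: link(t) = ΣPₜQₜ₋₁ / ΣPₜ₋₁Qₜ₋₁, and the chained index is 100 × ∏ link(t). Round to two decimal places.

147.34

Link 2001→2002:
ΣP(2002)Q(2001) = 4×84 + 20×44 = 336 + 880 = 1216
ΣP(2001)Q(2001) = 3×84 + 16×44 = 252 + 704 = 956
link = 1216/956 = 1.271967
Link 2002→2003:
ΣP(2003)Q(2002) = 4×103 + 19×36 = 412 + 684 = 1096
ΣP(2002)Q(2002) = 4×103 + 20×36 = 412 + 720 = 1132
link = 1096/1132 = 0.968198
Link 2003→2004:
ΣP(2004)Q(2003) = 5×116 + 22×34 = 580 + 748 = 1328
ΣP(2003)Q(2003) = 4×116 + 19×34 = 464 + 646 = 1110
link = 1328/1110 = 1.196396
Chained index = 100 × 1.271967 × 0.968198 × 1.196396 = 147.3380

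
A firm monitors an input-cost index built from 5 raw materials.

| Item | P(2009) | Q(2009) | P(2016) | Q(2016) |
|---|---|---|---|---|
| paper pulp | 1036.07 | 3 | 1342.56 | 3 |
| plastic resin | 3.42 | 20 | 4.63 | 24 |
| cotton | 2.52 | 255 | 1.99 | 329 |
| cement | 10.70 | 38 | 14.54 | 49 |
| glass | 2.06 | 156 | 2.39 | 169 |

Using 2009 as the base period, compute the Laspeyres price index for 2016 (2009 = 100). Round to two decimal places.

Laspeyres price index uses base-period quantities as weights.
ΣP(2016)·Q(2009) = 1342.56×3 + 4.63×20 + 1.99×255 + 14.54×38 + 2.39×156 = 4027.68 + 92.6 + 507.45 + 552.52 + 372.84 = 5553.09
ΣP(2009)·Q(2009) = 1036.07×3 + 3.42×20 + 2.52×255 + 10.70×38 + 2.06×156 = 3108.21 + 68.4 + 642.6 + 406.6 + 321.36 = 4547.17
Index = 5553.09 / 4547.17 × 100 = 122.1219

122.12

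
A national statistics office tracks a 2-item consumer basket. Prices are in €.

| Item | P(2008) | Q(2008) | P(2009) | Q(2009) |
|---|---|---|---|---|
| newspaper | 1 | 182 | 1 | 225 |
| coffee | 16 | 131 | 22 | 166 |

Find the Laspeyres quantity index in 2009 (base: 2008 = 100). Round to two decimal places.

Laspeyres quantity index uses base-period prices as weights.
ΣP(2008)·Q(2009) = 1×225 + 16×166 = 225 + 2656 = 2881
ΣP(2008)·Q(2008) = 1×182 + 16×131 = 182 + 2096 = 2278
Index = 2881 / 2278 × 100 = 126.4706

126.47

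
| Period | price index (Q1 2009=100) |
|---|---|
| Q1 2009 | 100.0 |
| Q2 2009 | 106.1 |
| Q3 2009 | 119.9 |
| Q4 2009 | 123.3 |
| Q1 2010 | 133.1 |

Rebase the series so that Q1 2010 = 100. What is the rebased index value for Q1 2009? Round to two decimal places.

Rebased(Q1 2009) = 100.0 / 133.1 × 100 = 75.1315

75.13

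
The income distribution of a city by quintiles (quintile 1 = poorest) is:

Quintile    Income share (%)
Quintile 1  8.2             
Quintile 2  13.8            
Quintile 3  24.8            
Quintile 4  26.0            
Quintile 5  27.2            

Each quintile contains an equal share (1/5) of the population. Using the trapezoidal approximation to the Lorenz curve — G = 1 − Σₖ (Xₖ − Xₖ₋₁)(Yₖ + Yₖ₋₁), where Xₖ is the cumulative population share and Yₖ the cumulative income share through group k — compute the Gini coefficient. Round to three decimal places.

0.201

Cumulative income shares Yₖ: 0.0820, 0.2200, 0.4680, 0.7280, 1.0000
Σ (Xₖ−Xₖ₋₁)(Yₖ+Yₖ₋₁) = (1/5)(0.0820+0.0000) + (1/5)(0.2200+0.0820) + (1/5)(0.4680+0.2200) + (1/5)(0.7280+0.4680) + (1/5)(1.0000+0.7280)
  = 0.0164 + 0.0604 + 0.1376 + 0.2392 + 0.3456 = 0.7992
G = 1 − 0.7992 = 0.2008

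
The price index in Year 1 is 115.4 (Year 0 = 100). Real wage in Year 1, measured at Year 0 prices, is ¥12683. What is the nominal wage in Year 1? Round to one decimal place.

14636.2

Nominal = Real × (Index/100) = 12683 × (115.4/100)
        = 12683 × 1.154 = 14636.1820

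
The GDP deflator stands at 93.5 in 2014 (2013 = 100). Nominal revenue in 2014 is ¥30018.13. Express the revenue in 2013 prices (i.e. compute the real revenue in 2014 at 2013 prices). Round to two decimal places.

32104.95

Real = Nominal ÷ (Index/100) = 30018.13 ÷ (93.5/100)
     = 30018.13 ÷ 0.935 = 32104.9519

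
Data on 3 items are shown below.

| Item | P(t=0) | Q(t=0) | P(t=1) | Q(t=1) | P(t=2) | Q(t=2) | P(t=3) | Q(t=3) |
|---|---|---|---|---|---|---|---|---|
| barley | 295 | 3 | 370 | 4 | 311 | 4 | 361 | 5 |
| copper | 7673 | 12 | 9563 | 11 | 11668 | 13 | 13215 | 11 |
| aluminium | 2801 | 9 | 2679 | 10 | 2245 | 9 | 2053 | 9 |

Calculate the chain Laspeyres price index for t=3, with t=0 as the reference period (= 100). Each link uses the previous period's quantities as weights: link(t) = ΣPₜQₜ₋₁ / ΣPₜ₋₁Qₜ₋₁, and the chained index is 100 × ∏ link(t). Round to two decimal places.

149.43

Link t=0→t=1:
ΣP(t=1)Q(t=0) = 370×3 + 9563×12 + 2679×9 = 1110 + 114756 + 24111 = 139977
ΣP(t=0)Q(t=0) = 295×3 + 7673×12 + 2801×9 = 885 + 92076 + 25209 = 118170
link = 139977/118170 = 1.184539
Link t=1→t=2:
ΣP(t=2)Q(t=1) = 311×4 + 11668×11 + 2245×10 = 1244 + 128348 + 22450 = 152042
ΣP(t=1)Q(t=1) = 370×4 + 9563×11 + 2679×10 = 1480 + 105193 + 26790 = 133463
link = 152042/133463 = 1.139207
Link t=2→t=3:
ΣP(t=3)Q(t=2) = 361×4 + 13215×13 + 2053×9 = 1444 + 171795 + 18477 = 191716
ΣP(t=2)Q(t=2) = 311×4 + 11668×13 + 2245×9 = 1244 + 151684 + 20205 = 173133
link = 191716/173133 = 1.107334
Chained index = 100 × 1.184539 × 1.139207 × 1.107334 = 149.4275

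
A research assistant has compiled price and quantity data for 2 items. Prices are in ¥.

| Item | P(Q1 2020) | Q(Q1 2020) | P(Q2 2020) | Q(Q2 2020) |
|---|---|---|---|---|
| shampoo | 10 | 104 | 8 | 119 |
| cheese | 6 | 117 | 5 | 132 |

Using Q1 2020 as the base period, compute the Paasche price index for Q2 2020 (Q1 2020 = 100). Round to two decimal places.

Paasche price index uses current-period quantities as weights.
ΣP(Q2 2020)·Q(Q2 2020) = 8×119 + 5×132 = 952 + 660 = 1612
ΣP(Q1 2020)·Q(Q2 2020) = 10×119 + 6×132 = 1190 + 792 = 1982
Index = 1612 / 1982 × 100 = 81.3320

81.33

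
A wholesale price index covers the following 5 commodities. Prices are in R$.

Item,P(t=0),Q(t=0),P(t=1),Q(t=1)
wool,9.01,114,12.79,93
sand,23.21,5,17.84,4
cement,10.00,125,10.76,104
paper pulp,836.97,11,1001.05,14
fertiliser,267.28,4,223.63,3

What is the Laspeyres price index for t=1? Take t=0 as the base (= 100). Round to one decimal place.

Laspeyres price index uses base-period quantities as weights.
ΣP(t=1)·Q(t=0) = 12.79×114 + 17.84×5 + 10.76×125 + 1001.05×11 + 223.63×4 = 1458.06 + 89.2 + 1345 + 11011.55 + 894.52 = 14798.33
ΣP(t=0)·Q(t=0) = 9.01×114 + 23.21×5 + 10.00×125 + 836.97×11 + 267.28×4 = 1027.14 + 116.05 + 1250 + 9206.67 + 1069.12 = 12668.98
Index = 14798.33 / 12668.98 × 100 = 116.8076

116.8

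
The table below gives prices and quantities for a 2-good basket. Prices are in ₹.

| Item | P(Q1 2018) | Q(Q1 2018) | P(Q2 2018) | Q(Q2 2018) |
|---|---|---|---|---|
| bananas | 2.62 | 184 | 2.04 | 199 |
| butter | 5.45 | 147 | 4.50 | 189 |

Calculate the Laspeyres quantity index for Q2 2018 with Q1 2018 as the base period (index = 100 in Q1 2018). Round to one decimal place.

120.9

Laspeyres quantity index uses base-period prices as weights.
ΣP(Q1 2018)·Q(Q2 2018) = 2.62×199 + 5.45×189 = 521.38 + 1030.05 = 1551.43
ΣP(Q1 2018)·Q(Q1 2018) = 2.62×184 + 5.45×147 = 482.08 + 801.15 = 1283.23
Index = 1551.43 / 1283.23 × 100 = 120.9004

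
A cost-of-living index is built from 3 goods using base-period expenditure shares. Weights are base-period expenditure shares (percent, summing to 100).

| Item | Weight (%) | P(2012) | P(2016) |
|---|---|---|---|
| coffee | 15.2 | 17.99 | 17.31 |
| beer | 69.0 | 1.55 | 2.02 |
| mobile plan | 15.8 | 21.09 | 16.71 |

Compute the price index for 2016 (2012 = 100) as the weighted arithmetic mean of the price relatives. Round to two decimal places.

117.07

coffee: 15.2 × (17.31/17.99) = 15.2 × 0.962201 = 14.6255
beer: 69.0 × (2.02/1.55) = 69.0 × 1.303226 = 89.9226
mobile plan: 15.8 × (16.71/21.09) = 15.8 × 0.792319 = 12.5186
Index = Σ wᵢ·(p₁ᵢ/p₀ᵢ) = 14.6255 + 89.9226 + 12.5186 = 117.0667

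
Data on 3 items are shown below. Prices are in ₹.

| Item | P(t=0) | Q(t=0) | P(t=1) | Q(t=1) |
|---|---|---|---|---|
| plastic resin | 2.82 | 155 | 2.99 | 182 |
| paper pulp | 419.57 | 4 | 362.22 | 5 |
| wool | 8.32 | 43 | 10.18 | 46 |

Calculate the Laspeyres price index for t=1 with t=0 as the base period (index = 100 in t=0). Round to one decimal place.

95.0

Laspeyres price index uses base-period quantities as weights.
ΣP(t=1)·Q(t=0) = 2.99×155 + 362.22×4 + 10.18×43 = 463.45 + 1448.88 + 437.74 = 2350.07
ΣP(t=0)·Q(t=0) = 2.82×155 + 419.57×4 + 8.32×43 = 437.1 + 1678.28 + 357.76 = 2473.14
Index = 2350.07 / 2473.14 × 100 = 95.0237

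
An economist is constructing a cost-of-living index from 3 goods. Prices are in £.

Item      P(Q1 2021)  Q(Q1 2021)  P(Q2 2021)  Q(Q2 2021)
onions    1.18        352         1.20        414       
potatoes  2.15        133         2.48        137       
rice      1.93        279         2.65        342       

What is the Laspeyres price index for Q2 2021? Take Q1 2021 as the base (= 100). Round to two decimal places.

120.31

Laspeyres price index uses base-period quantities as weights.
ΣP(Q2 2021)·Q(Q1 2021) = 1.20×352 + 2.48×133 + 2.65×279 = 422.4 + 329.84 + 739.35 = 1491.59
ΣP(Q1 2021)·Q(Q1 2021) = 1.18×352 + 2.15×133 + 1.93×279 = 415.36 + 285.95 + 538.47 = 1239.78
Index = 1491.59 / 1239.78 × 100 = 120.3109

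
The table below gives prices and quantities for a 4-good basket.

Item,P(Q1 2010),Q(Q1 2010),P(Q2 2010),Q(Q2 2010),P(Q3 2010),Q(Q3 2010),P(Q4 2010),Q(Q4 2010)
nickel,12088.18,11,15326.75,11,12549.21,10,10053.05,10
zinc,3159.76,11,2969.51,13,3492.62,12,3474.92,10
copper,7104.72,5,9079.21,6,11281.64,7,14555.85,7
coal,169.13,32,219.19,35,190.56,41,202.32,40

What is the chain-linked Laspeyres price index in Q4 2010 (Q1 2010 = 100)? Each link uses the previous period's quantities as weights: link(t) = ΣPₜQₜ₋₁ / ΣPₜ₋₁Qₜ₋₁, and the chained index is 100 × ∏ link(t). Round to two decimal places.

Link Q1 2010→Q2 2010:
ΣP(Q2 2010)Q(Q1 2010) = 15326.75×11 + 2969.51×11 + 9079.21×5 + 219.19×32 = 168594.25 + 32664.61 + 45396.05 + 7014.08 = 253668.99
ΣP(Q1 2010)Q(Q1 2010) = 12088.18×11 + 3159.76×11 + 7104.72×5 + 169.13×32 = 132969.98 + 34757.36 + 35523.6 + 5412.16 = 208663.1
link = 253668.99/208663.1 = 1.215687
Link Q2 2010→Q3 2010:
ΣP(Q3 2010)Q(Q2 2010) = 12549.21×11 + 3492.62×13 + 11281.64×6 + 190.56×35 = 138041.31 + 45404.06 + 67689.84 + 6669.6 = 257804.81
ΣP(Q2 2010)Q(Q2 2010) = 15326.75×11 + 2969.51×13 + 9079.21×6 + 219.19×35 = 168594.25 + 38603.63 + 54475.26 + 7671.65 = 269344.79
link = 257804.81/269344.79 = 0.957155
Link Q3 2010→Q4 2010:
ΣP(Q4 2010)Q(Q3 2010) = 10053.05×10 + 3474.92×12 + 14555.85×7 + 202.32×41 = 100530.5 + 41699.04 + 101890.95 + 8295.12 = 252415.61
ΣP(Q3 2010)Q(Q3 2010) = 12549.21×10 + 3492.62×12 + 11281.64×7 + 190.56×41 = 125492.1 + 41911.44 + 78971.48 + 7812.96 = 254187.98
link = 252415.61/254187.98 = 0.993027
Chained index = 100 × 1.215687 × 0.957155 × 0.993027 = 115.5488

115.55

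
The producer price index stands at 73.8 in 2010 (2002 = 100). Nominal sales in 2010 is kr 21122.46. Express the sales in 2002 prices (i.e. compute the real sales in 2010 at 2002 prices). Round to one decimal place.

28621.2

Real = Nominal ÷ (Index/100) = 21122.46 ÷ (73.8/100)
     = 21122.46 ÷ 0.738 = 28621.2195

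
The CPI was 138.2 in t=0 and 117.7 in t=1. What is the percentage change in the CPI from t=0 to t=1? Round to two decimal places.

-14.83%

Change = (117.7 − 138.2) / 138.2 × 100
       = -20.5 / 138.2 × 100 = -14.8336%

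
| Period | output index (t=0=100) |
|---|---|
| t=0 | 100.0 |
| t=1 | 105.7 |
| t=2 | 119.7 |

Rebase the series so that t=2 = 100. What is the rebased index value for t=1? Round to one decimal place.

88.3

Rebased(t=1) = 105.7 / 119.7 × 100 = 88.3041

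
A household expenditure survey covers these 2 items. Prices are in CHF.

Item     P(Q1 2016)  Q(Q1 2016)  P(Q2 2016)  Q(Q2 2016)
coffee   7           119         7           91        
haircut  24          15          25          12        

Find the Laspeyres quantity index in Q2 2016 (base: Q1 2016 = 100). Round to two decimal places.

Laspeyres quantity index uses base-period prices as weights.
ΣP(Q1 2016)·Q(Q2 2016) = 7×91 + 24×12 = 637 + 288 = 925
ΣP(Q1 2016)·Q(Q1 2016) = 7×119 + 24×15 = 833 + 360 = 1193
Index = 925 / 1193 × 100 = 77.5356

77.54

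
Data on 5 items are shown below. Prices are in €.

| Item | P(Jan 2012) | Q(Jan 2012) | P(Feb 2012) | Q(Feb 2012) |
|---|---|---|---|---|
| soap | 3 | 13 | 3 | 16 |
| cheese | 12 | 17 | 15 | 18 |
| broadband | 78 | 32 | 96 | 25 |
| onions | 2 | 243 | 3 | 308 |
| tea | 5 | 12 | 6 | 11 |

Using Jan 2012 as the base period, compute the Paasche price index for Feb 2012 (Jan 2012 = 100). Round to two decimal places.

Paasche price index uses current-period quantities as weights.
ΣP(Feb 2012)·Q(Feb 2012) = 3×16 + 15×18 + 96×25 + 3×308 + 6×11 = 48 + 270 + 2400 + 924 + 66 = 3708
ΣP(Jan 2012)·Q(Feb 2012) = 3×16 + 12×18 + 78×25 + 2×308 + 5×11 = 48 + 216 + 1950 + 616 + 55 = 2885
Index = 3708 / 2885 × 100 = 128.5269

128.53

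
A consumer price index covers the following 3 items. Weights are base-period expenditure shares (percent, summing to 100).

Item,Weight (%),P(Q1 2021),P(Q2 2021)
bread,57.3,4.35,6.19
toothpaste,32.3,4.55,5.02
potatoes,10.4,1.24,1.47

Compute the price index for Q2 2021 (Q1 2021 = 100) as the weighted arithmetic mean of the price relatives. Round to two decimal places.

129.50

bread: 57.3 × (6.19/4.35) = 57.3 × 1.422989 = 81.5372
toothpaste: 32.3 × (5.02/4.55) = 32.3 × 1.103297 = 35.6365
potatoes: 10.4 × (1.47/1.24) = 10.4 × 1.185484 = 12.3290
Index = Σ wᵢ·(p₁ᵢ/p₀ᵢ) = 81.5372 + 35.6365 + 12.3290 = 129.5028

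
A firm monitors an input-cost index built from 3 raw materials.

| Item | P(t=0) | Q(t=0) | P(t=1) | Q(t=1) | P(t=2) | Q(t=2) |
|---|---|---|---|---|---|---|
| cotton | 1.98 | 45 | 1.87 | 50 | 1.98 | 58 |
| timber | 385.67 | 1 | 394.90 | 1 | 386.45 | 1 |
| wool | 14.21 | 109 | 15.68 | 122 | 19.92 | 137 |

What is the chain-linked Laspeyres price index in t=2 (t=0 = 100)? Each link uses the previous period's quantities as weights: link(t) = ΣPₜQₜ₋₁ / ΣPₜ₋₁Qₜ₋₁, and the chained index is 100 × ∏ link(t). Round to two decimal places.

Link t=0→t=1:
ΣP(t=1)Q(t=0) = 1.87×45 + 394.90×1 + 15.68×109 = 84.15 + 394.9 + 1709.12 = 2188.17
ΣP(t=0)Q(t=0) = 1.98×45 + 385.67×1 + 14.21×109 = 89.1 + 385.67 + 1548.89 = 2023.66
link = 2188.17/2023.66 = 1.081293
Link t=1→t=2:
ΣP(t=2)Q(t=1) = 1.98×50 + 386.45×1 + 19.92×122 = 99 + 386.45 + 2430.24 = 2915.69
ΣP(t=1)Q(t=1) = 1.87×50 + 394.90×1 + 15.68×122 = 93.5 + 394.9 + 1912.96 = 2401.36
link = 2915.69/2401.36 = 1.214183
Chained index = 100 × 1.081293 × 1.214183 = 131.2888

131.29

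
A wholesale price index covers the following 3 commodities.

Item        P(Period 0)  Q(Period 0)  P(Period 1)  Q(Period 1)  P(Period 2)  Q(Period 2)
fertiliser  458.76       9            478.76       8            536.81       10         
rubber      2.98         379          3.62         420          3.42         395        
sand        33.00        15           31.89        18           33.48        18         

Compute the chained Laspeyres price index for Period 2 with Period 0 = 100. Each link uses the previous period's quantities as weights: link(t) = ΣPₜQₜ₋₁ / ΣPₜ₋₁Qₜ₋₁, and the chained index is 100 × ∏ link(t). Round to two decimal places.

Link Period 0→Period 1:
ΣP(Period 1)Q(Period 0) = 478.76×9 + 3.62×379 + 31.89×15 = 4308.84 + 1371.98 + 478.35 = 6159.17
ΣP(Period 0)Q(Period 0) = 458.76×9 + 2.98×379 + 33.00×15 = 4128.84 + 1129.42 + 495 = 5753.26
link = 6159.17/5753.26 = 1.070553
Link Period 1→Period 2:
ΣP(Period 2)Q(Period 1) = 536.81×8 + 3.42×420 + 33.48×18 = 4294.48 + 1436.4 + 602.64 = 6333.52
ΣP(Period 1)Q(Period 1) = 478.76×8 + 3.62×420 + 31.89×18 = 3830.08 + 1520.4 + 574.02 = 5924.5
link = 6333.52/5924.5 = 1.069039
Chained index = 100 × 1.070553 × 1.069039 = 114.4463

114.45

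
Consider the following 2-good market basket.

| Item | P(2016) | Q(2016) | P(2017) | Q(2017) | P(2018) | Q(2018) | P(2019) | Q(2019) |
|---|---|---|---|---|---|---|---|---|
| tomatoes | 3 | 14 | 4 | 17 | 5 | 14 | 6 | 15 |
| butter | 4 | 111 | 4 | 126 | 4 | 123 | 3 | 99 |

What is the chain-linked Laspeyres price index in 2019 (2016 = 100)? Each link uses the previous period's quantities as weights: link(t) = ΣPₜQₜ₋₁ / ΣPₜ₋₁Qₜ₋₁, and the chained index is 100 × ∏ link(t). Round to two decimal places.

Link 2016→2017:
ΣP(2017)Q(2016) = 4×14 + 4×111 = 56 + 444 = 500
ΣP(2016)Q(2016) = 3×14 + 4×111 = 42 + 444 = 486
link = 500/486 = 1.028807
Link 2017→2018:
ΣP(2018)Q(2017) = 5×17 + 4×126 = 85 + 504 = 589
ΣP(2017)Q(2017) = 4×17 + 4×126 = 68 + 504 = 572
link = 589/572 = 1.029720
Link 2018→2019:
ΣP(2019)Q(2018) = 6×14 + 3×123 = 84 + 369 = 453
ΣP(2018)Q(2018) = 5×14 + 4×123 = 70 + 492 = 562
link = 453/562 = 0.806050
Chained index = 100 × 1.028807 × 1.029720 × 0.806050 = 85.3915

85.39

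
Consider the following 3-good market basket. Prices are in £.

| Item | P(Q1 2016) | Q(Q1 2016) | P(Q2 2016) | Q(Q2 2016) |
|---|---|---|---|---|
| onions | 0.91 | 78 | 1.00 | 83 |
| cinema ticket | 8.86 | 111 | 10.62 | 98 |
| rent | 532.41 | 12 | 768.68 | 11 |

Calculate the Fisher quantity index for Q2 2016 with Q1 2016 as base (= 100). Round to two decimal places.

91.38

Laspeyres component (base-period weights):
ΣP(Q1 2016)Q(Q2 2016) = 0.91×83 + 8.86×98 + 532.41×11 = 75.53 + 868.28 + 5856.51 = 6800.32
ΣP(Q1 2016)Q(Q1 2016) = 0.91×78 + 8.86×111 + 532.41×12 = 70.98 + 983.46 + 6388.92 = 7443.36
L = 6800.32 / 7443.36 × 100 = 91.3609
Paasche component (current-period weights):
ΣP(Q2 2016)Q(Q2 2016) = 1.00×83 + 10.62×98 + 768.68×11 = 83 + 1040.76 + 8455.48 = 9579.24
ΣP(Q2 2016)Q(Q1 2016) = 1.00×78 + 10.62×111 + 768.68×12 = 78 + 1178.82 + 9224.16 = 10480.98
P = 9579.24 / 10480.98 × 100 = 91.3964
Fisher = √(L × P) = √(91.3609 × 91.3964) = 91.3787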